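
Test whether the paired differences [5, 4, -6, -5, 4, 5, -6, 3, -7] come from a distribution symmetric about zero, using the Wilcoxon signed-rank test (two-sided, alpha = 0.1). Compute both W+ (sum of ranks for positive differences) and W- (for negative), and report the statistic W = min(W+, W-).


Step 1: Drop any zero differences (none here) and take |d_i|.
|d| = [5, 4, 6, 5, 4, 5, 6, 3, 7]
Step 2: Midrank |d_i| (ties get averaged ranks).
ranks: |5|->5, |4|->2.5, |6|->7.5, |5|->5, |4|->2.5, |5|->5, |6|->7.5, |3|->1, |7|->9
Step 3: Attach original signs; sum ranks with positive sign and with negative sign.
W+ = 5 + 2.5 + 2.5 + 5 + 1 = 16
W- = 7.5 + 5 + 7.5 + 9 = 29
(Check: W+ + W- = 45 should equal n(n+1)/2 = 45.)
Step 4: Test statistic W = min(W+, W-) = 16.
Step 5: Ties in |d|, so use the tie-corrected normal approximation.
        E[W] = n(n+1)/4 = 9*10/4 = 22.5.
        Tie groups: |d|=4 (t=2), |d|=5 (t=3), |d|=6 (t=2); sum(t^3 - t) = 36.
        Var[W] = n(n+1)(2n+1)/24 - sum(t^3-t)/48 = 1710/24 - 36/48 = 70.5.
        z = (W - E[W]) / sqrt(Var[W]) = (16 - 22.5) / 8.3964 = -0.7741.
        Two-sided p = 2*Phi(z) = 0.438849.
Step 6: alpha = 0.1. fail to reject H0.

W+ = 16, W- = 29, W = min = 16, p = 0.438849, fail to reject H0.


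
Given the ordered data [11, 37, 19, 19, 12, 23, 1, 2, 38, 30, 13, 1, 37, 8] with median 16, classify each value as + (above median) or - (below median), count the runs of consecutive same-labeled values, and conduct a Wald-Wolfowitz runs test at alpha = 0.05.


Step 1: Compute median = 16; label A = above, B = below.
Labels in order: BAAABABBAABBAB  (n_A = 7, n_B = 7)
Step 2: Count runs R = 9.
Step 3: Under H0 (random ordering), E[R] = 2*n_A*n_B/(n_A+n_B) + 1 = 2*7*7/14 + 1 = 8.0000.
        Var[R] = 2*n_A*n_B*(2*n_A*n_B - n_A - n_B) / ((n_A+n_B)^2 * (n_A+n_B-1)) = 8232/2548 = 3.2308.
        SD[R] = 1.7974.
Step 4: Continuity-corrected z = (R - 0.5 - E[R]) / SD[R] = (9 - 0.5 - 8.0000) / 1.7974 = 0.2782.
Step 5: Two-sided p-value via normal approximation = 2*(1 - Phi(|z|)) = 0.780879.
Step 6: alpha = 0.05. fail to reject H0.

R = 9, z = 0.2782, p = 0.780879, fail to reject H0.


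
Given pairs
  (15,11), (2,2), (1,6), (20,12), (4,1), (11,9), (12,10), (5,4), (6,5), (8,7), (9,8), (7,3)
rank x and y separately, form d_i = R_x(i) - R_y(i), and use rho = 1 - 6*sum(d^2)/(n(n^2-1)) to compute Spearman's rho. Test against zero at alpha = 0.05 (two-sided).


Step 1: Rank x and y separately (midranks; no ties here).
rank(x): 15->11, 2->2, 1->1, 20->12, 4->3, 11->9, 12->10, 5->4, 6->5, 8->7, 9->8, 7->6
rank(y): 11->11, 2->2, 6->6, 12->12, 1->1, 9->9, 10->10, 4->4, 5->5, 7->7, 8->8, 3->3
Step 2: d_i = R_x(i) - R_y(i); compute d_i^2.
  (11-11)^2=0, (2-2)^2=0, (1-6)^2=25, (12-12)^2=0, (3-1)^2=4, (9-9)^2=0, (10-10)^2=0, (4-4)^2=0, (5-5)^2=0, (7-7)^2=0, (8-8)^2=0, (6-3)^2=9
sum(d^2) = 38.
Step 3: rho = 1 - 6*38 / (12*(12^2 - 1)) = 1 - 228/1716 = 0.867133.
Step 4: Under H0, t = rho * sqrt((n-2)/(1-rho^2)) = 5.5054 ~ t(10).
Step 5: Two-sided p-value from the t-distribution with 10 df = 0.000260.
Step 6: alpha = 0.05. reject H0.

rho = 0.8671, p = 0.000260, reject H0 at alpha = 0.05.


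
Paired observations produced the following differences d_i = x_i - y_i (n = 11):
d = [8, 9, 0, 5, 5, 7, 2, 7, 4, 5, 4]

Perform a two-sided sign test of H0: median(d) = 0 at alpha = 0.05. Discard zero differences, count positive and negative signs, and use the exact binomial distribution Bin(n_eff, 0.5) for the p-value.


Step 1: Discard zero differences. Original n = 11; n_eff = number of nonzero differences = 10.
Nonzero differences (with sign): +8, +9, +5, +5, +7, +2, +7, +4, +5, +4
Step 2: Count signs: positive = 10, negative = 0.
Step 3: Under H0: P(positive) = 0.5, so the number of positives S ~ Bin(10, 0.5).
Step 4: Two-sided exact p-value = sum of Bin(10,0.5) probabilities at or below the observed probability = 0.001953.
Step 5: alpha = 0.05. reject H0.

n_eff = 10, pos = 10, neg = 0, p = 0.001953, reject H0.


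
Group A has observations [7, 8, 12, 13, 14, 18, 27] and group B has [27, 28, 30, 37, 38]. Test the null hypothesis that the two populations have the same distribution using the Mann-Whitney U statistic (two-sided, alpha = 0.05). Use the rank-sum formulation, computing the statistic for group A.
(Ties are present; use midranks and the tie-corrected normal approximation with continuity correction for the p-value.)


Step 1: Combine and sort all 12 observations; assign midranks.
sorted (value, group): (7,X), (8,X), (12,X), (13,X), (14,X), (18,X), (27,X), (27,Y), (28,Y), (30,Y), (37,Y), (38,Y)
ranks: 7->1, 8->2, 12->3, 13->4, 14->5, 18->6, 27->7.5, 27->7.5, 28->9, 30->10, 37->11, 38->12
Step 2: Rank sum for X: R1 = 1 + 2 + 3 + 4 + 5 + 6 + 7.5 = 28.5.
Step 3: U_X = R1 - n1(n1+1)/2 = 28.5 - 7*8/2 = 28.5 - 28 = 0.5.
       U_Y = n1*n2 - U_X = 35 - 0.5 = 34.5.
Step 4: Ties are present, so use the tie-corrected normal approximation (with continuity correction) for the p-value.
Step 5: p-value = 0.007268; compare to alpha = 0.05. reject H0.

U_X = 0.5, p = 0.007268, reject H0 at alpha = 0.05.


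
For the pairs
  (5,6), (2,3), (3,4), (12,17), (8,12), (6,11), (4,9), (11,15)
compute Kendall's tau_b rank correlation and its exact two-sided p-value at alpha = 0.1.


Step 1: Enumerate the 28 unordered pairs (i,j) with i<j and classify each by sign(x_j-x_i) * sign(y_j-y_i).
  (1,2):dx=-3,dy=-3->C; (1,3):dx=-2,dy=-2->C; (1,4):dx=+7,dy=+11->C; (1,5):dx=+3,dy=+6->C
  (1,6):dx=+1,dy=+5->C; (1,7):dx=-1,dy=+3->D; (1,8):dx=+6,dy=+9->C; (2,3):dx=+1,dy=+1->C
  (2,4):dx=+10,dy=+14->C; (2,5):dx=+6,dy=+9->C; (2,6):dx=+4,dy=+8->C; (2,7):dx=+2,dy=+6->C
  (2,8):dx=+9,dy=+12->C; (3,4):dx=+9,dy=+13->C; (3,5):dx=+5,dy=+8->C; (3,6):dx=+3,dy=+7->C
  (3,7):dx=+1,dy=+5->C; (3,8):dx=+8,dy=+11->C; (4,5):dx=-4,dy=-5->C; (4,6):dx=-6,dy=-6->C
  (4,7):dx=-8,dy=-8->C; (4,8):dx=-1,dy=-2->C; (5,6):dx=-2,dy=-1->C; (5,7):dx=-4,dy=-3->C
  (5,8):dx=+3,dy=+3->C; (6,7):dx=-2,dy=-2->C; (6,8):dx=+5,dy=+4->C; (7,8):dx=+7,dy=+6->C
Step 2: C = 27, D = 1, total pairs = 28.
Step 3: tau = (C - D)/(n(n-1)/2) = (27 - 1)/28 = 0.928571.
Step 4: Exact two-sided p-value (enumerate n! = 40320 permutations of y under H0): p = 0.000397.
Step 5: alpha = 0.1. reject H0.

tau_b = 0.9286 (C=27, D=1), p = 0.000397, reject H0.


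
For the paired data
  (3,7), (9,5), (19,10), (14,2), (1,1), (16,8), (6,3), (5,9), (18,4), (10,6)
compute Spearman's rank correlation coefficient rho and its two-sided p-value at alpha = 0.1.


Step 1: Rank x and y separately (midranks; no ties here).
rank(x): 3->2, 9->5, 19->10, 14->7, 1->1, 16->8, 6->4, 5->3, 18->9, 10->6
rank(y): 7->7, 5->5, 10->10, 2->2, 1->1, 8->8, 3->3, 9->9, 4->4, 6->6
Step 2: d_i = R_x(i) - R_y(i); compute d_i^2.
  (2-7)^2=25, (5-5)^2=0, (10-10)^2=0, (7-2)^2=25, (1-1)^2=0, (8-8)^2=0, (4-3)^2=1, (3-9)^2=36, (9-4)^2=25, (6-6)^2=0
sum(d^2) = 112.
Step 3: rho = 1 - 6*112 / (10*(10^2 - 1)) = 1 - 672/990 = 0.321212.
Step 4: Under H0, t = rho * sqrt((n-2)/(1-rho^2)) = 0.9594 ~ t(8).
Step 5: Two-sided p-value from the t-distribution with 8 df = 0.365468.
Step 6: alpha = 0.1. fail to reject H0.

rho = 0.3212, p = 0.365468, fail to reject H0 at alpha = 0.1.


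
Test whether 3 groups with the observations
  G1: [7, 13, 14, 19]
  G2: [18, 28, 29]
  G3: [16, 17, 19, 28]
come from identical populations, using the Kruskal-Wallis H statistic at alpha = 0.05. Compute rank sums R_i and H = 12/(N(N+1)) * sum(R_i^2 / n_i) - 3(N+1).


Step 1: Combine all N = 11 observations and assign midranks.
sorted (value, group, rank): (7,G1,1), (13,G1,2), (14,G1,3), (16,G3,4), (17,G3,5), (18,G2,6), (19,G1,7.5), (19,G3,7.5), (28,G2,9.5), (28,G3,9.5), (29,G2,11)
Step 2: Sum ranks within each group.
R_1 = 13.5 (n_1 = 4)
R_2 = 26.5 (n_2 = 3)
R_3 = 26 (n_3 = 4)
Step 3: H = 12/(N(N+1)) * sum(R_i^2/n_i) - 3(N+1)
     = 12/(11*12) * (13.5^2/4 + 26.5^2/3 + 26^2/4) - 3*12
     = 0.090909 * 448.646 - 36
     = 4.785985.
Step 4: Ties present; correction factor C = 1 - 12/(11^3 - 11) = 0.990909. Corrected H = 4.785985 / 0.990909 = 4.829893.
Step 5: Under H0, H ~ chi^2(2); p-value = 0.089372.
Step 6: alpha = 0.05. fail to reject H0.

H = 4.8299, df = 2, p = 0.089372, fail to reject H0.


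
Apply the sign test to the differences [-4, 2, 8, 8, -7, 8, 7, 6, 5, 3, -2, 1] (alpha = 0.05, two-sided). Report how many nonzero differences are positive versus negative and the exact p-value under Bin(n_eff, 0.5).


Step 1: Discard zero differences. Original n = 12; n_eff = number of nonzero differences = 12.
Nonzero differences (with sign): -4, +2, +8, +8, -7, +8, +7, +6, +5, +3, -2, +1
Step 2: Count signs: positive = 9, negative = 3.
Step 3: Under H0: P(positive) = 0.5, so the number of positives S ~ Bin(12, 0.5).
Step 4: Two-sided exact p-value = sum of Bin(12,0.5) probabilities at or below the observed probability = 0.145996.
Step 5: alpha = 0.05. fail to reject H0.

n_eff = 12, pos = 9, neg = 3, p = 0.145996, fail to reject H0.


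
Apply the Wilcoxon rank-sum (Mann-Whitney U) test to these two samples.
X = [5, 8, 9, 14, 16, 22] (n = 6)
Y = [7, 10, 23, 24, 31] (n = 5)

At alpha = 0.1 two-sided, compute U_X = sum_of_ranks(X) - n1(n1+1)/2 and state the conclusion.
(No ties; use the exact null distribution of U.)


Step 1: Combine and sort all 11 observations; assign midranks.
sorted (value, group): (5,X), (7,Y), (8,X), (9,X), (10,Y), (14,X), (16,X), (22,X), (23,Y), (24,Y), (31,Y)
ranks: 5->1, 7->2, 8->3, 9->4, 10->5, 14->6, 16->7, 22->8, 23->9, 24->10, 31->11
Step 2: Rank sum for X: R1 = 1 + 3 + 4 + 6 + 7 + 8 = 29.
Step 3: U_X = R1 - n1(n1+1)/2 = 29 - 6*7/2 = 29 - 21 = 8.
       U_Y = n1*n2 - U_X = 30 - 8 = 22.
Step 4: No ties, so the exact null distribution of U (based on enumerating the C(11,6) = 462 equally likely rank assignments) gives the two-sided p-value.
Step 5: p-value = 0.246753; compare to alpha = 0.1. fail to reject H0.

U_X = 8, p = 0.246753, fail to reject H0 at alpha = 0.1.


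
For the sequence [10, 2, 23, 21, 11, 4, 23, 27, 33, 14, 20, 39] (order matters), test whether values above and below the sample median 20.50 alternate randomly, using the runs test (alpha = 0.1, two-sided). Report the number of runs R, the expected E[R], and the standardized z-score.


Step 1: Compute median = 20.50; label A = above, B = below.
Labels in order: BBAABBAAABBA  (n_A = 6, n_B = 6)
Step 2: Count runs R = 6.
Step 3: Under H0 (random ordering), E[R] = 2*n_A*n_B/(n_A+n_B) + 1 = 2*6*6/12 + 1 = 7.0000.
        Var[R] = 2*n_A*n_B*(2*n_A*n_B - n_A - n_B) / ((n_A+n_B)^2 * (n_A+n_B-1)) = 4320/1584 = 2.7273.
        SD[R] = 1.6514.
Step 4: Continuity-corrected z = (R + 0.5 - E[R]) / SD[R] = (6 + 0.5 - 7.0000) / 1.6514 = -0.3028.
Step 5: Two-sided p-value via normal approximation = 2*(1 - Phi(|z|)) = 0.762069.
Step 6: alpha = 0.1. fail to reject H0.

R = 6, z = -0.3028, p = 0.762069, fail to reject H0.


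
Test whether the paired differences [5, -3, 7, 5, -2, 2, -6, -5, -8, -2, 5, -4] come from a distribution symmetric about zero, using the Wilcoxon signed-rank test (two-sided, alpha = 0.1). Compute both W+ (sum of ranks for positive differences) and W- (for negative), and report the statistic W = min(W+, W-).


Step 1: Drop any zero differences (none here) and take |d_i|.
|d| = [5, 3, 7, 5, 2, 2, 6, 5, 8, 2, 5, 4]
Step 2: Midrank |d_i| (ties get averaged ranks).
ranks: |5|->7.5, |3|->4, |7|->11, |5|->7.5, |2|->2, |2|->2, |6|->10, |5|->7.5, |8|->12, |2|->2, |5|->7.5, |4|->5
Step 3: Attach original signs; sum ranks with positive sign and with negative sign.
W+ = 7.5 + 11 + 7.5 + 2 + 7.5 = 35.5
W- = 4 + 2 + 10 + 7.5 + 12 + 2 + 5 = 42.5
(Check: W+ + W- = 78 should equal n(n+1)/2 = 78.)
Step 4: Test statistic W = min(W+, W-) = 35.5.
Step 5: Ties in |d|, so use the tie-corrected normal approximation.
        E[W] = n(n+1)/4 = 12*13/4 = 39.
        Tie groups: |d|=2 (t=3), |d|=5 (t=4); sum(t^3 - t) = 84.
        Var[W] = n(n+1)(2n+1)/24 - sum(t^3-t)/48 = 3900/24 - 84/48 = 160.75.
        z = (W - E[W]) / sqrt(Var[W]) = (35.5 - 39) / 12.6787 = -0.2761.
        Two-sided p = 2*Phi(z) = 0.782507.
Step 6: alpha = 0.1. fail to reject H0.

W+ = 35.5, W- = 42.5, W = min = 35.5, p = 0.782507, fail to reject H0.


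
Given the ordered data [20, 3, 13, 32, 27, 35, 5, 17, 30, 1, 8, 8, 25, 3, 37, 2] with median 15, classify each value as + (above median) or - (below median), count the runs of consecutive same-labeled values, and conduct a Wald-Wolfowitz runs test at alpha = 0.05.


Step 1: Compute median = 15; label A = above, B = below.
Labels in order: ABBAAABAABBBABAB  (n_A = 8, n_B = 8)
Step 2: Count runs R = 10.
Step 3: Under H0 (random ordering), E[R] = 2*n_A*n_B/(n_A+n_B) + 1 = 2*8*8/16 + 1 = 9.0000.
        Var[R] = 2*n_A*n_B*(2*n_A*n_B - n_A - n_B) / ((n_A+n_B)^2 * (n_A+n_B-1)) = 14336/3840 = 3.7333.
        SD[R] = 1.9322.
Step 4: Continuity-corrected z = (R - 0.5 - E[R]) / SD[R] = (10 - 0.5 - 9.0000) / 1.9322 = 0.2588.
Step 5: Two-sided p-value via normal approximation = 2*(1 - Phi(|z|)) = 0.795809.
Step 6: alpha = 0.05. fail to reject H0.

R = 10, z = 0.2588, p = 0.795809, fail to reject H0.


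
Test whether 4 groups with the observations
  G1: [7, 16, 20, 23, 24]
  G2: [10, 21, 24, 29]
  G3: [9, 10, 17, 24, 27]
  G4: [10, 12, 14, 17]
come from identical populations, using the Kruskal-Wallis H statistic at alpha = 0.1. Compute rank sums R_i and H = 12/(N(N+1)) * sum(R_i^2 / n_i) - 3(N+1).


Step 1: Combine all N = 18 observations and assign midranks.
sorted (value, group, rank): (7,G1,1), (9,G3,2), (10,G2,4), (10,G3,4), (10,G4,4), (12,G4,6), (14,G4,7), (16,G1,8), (17,G3,9.5), (17,G4,9.5), (20,G1,11), (21,G2,12), (23,G1,13), (24,G1,15), (24,G2,15), (24,G3,15), (27,G3,17), (29,G2,18)
Step 2: Sum ranks within each group.
R_1 = 48 (n_1 = 5)
R_2 = 49 (n_2 = 4)
R_3 = 47.5 (n_3 = 5)
R_4 = 26.5 (n_4 = 4)
Step 3: H = 12/(N(N+1)) * sum(R_i^2/n_i) - 3(N+1)
     = 12/(18*19) * (48^2/5 + 49^2/4 + 47.5^2/5 + 26.5^2/4) - 3*19
     = 0.035088 * 1687.86 - 57
     = 2.223246.
Step 4: Ties present; correction factor C = 1 - 54/(18^3 - 18) = 0.990712. Corrected H = 2.223246 / 0.990712 = 2.244089.
Step 5: Under H0, H ~ chi^2(3); p-value = 0.523317.
Step 6: alpha = 0.1. fail to reject H0.

H = 2.2441, df = 3, p = 0.523317, fail to reject H0.


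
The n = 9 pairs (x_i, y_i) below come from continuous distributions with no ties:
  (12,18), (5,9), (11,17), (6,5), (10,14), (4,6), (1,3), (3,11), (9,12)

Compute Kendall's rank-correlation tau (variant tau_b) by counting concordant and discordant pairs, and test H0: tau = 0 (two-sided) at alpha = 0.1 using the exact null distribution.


Step 1: Enumerate the 36 unordered pairs (i,j) with i<j and classify each by sign(x_j-x_i) * sign(y_j-y_i).
  (1,2):dx=-7,dy=-9->C; (1,3):dx=-1,dy=-1->C; (1,4):dx=-6,dy=-13->C; (1,5):dx=-2,dy=-4->C
  (1,6):dx=-8,dy=-12->C; (1,7):dx=-11,dy=-15->C; (1,8):dx=-9,dy=-7->C; (1,9):dx=-3,dy=-6->C
  (2,3):dx=+6,dy=+8->C; (2,4):dx=+1,dy=-4->D; (2,5):dx=+5,dy=+5->C; (2,6):dx=-1,dy=-3->C
  (2,7):dx=-4,dy=-6->C; (2,8):dx=-2,dy=+2->D; (2,9):dx=+4,dy=+3->C; (3,4):dx=-5,dy=-12->C
  (3,5):dx=-1,dy=-3->C; (3,6):dx=-7,dy=-11->C; (3,7):dx=-10,dy=-14->C; (3,8):dx=-8,dy=-6->C
  (3,9):dx=-2,dy=-5->C; (4,5):dx=+4,dy=+9->C; (4,6):dx=-2,dy=+1->D; (4,7):dx=-5,dy=-2->C
  (4,8):dx=-3,dy=+6->D; (4,9):dx=+3,dy=+7->C; (5,6):dx=-6,dy=-8->C; (5,7):dx=-9,dy=-11->C
  (5,8):dx=-7,dy=-3->C; (5,9):dx=-1,dy=-2->C; (6,7):dx=-3,dy=-3->C; (6,8):dx=-1,dy=+5->D
  (6,9):dx=+5,dy=+6->C; (7,8):dx=+2,dy=+8->C; (7,9):dx=+8,dy=+9->C; (8,9):dx=+6,dy=+1->C
Step 2: C = 31, D = 5, total pairs = 36.
Step 3: tau = (C - D)/(n(n-1)/2) = (31 - 5)/36 = 0.722222.
Step 4: Exact two-sided p-value (enumerate n! = 362880 permutations of y under H0): p = 0.005886.
Step 5: alpha = 0.1. reject H0.

tau_b = 0.7222 (C=31, D=5), p = 0.005886, reject H0.


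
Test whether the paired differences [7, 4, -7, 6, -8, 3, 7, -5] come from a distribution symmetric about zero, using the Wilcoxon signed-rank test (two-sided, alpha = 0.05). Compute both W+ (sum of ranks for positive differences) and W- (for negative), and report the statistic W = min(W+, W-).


Step 1: Drop any zero differences (none here) and take |d_i|.
|d| = [7, 4, 7, 6, 8, 3, 7, 5]
Step 2: Midrank |d_i| (ties get averaged ranks).
ranks: |7|->6, |4|->2, |7|->6, |6|->4, |8|->8, |3|->1, |7|->6, |5|->3
Step 3: Attach original signs; sum ranks with positive sign and with negative sign.
W+ = 6 + 2 + 4 + 1 + 6 = 19
W- = 6 + 8 + 3 = 17
(Check: W+ + W- = 36 should equal n(n+1)/2 = 36.)
Step 4: Test statistic W = min(W+, W-) = 17.
Step 5: Ties in |d|, so use the tie-corrected normal approximation.
        E[W] = n(n+1)/4 = 8*9/4 = 18.
        Tie groups: |d|=7 (t=3); sum(t^3 - t) = 24.
        Var[W] = n(n+1)(2n+1)/24 - sum(t^3-t)/48 = 1224/24 - 24/48 = 50.5.
        z = (W - E[W]) / sqrt(Var[W]) = (17 - 18) / 7.1063 = -0.1407.
        Two-sided p = 2*Phi(z) = 0.888092.
Step 6: alpha = 0.05. fail to reject H0.

W+ = 19, W- = 17, W = min = 17, p = 0.888092, fail to reject H0.


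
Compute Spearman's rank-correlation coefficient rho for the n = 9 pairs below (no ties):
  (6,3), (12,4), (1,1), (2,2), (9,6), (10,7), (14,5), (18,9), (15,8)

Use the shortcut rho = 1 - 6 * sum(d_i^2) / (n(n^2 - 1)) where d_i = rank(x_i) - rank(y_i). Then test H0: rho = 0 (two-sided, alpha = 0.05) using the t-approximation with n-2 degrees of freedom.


Step 1: Rank x and y separately (midranks; no ties here).
rank(x): 6->3, 12->6, 1->1, 2->2, 9->4, 10->5, 14->7, 18->9, 15->8
rank(y): 3->3, 4->4, 1->1, 2->2, 6->6, 7->7, 5->5, 9->9, 8->8
Step 2: d_i = R_x(i) - R_y(i); compute d_i^2.
  (3-3)^2=0, (6-4)^2=4, (1-1)^2=0, (2-2)^2=0, (4-6)^2=4, (5-7)^2=4, (7-5)^2=4, (9-9)^2=0, (8-8)^2=0
sum(d^2) = 16.
Step 3: rho = 1 - 6*16 / (9*(9^2 - 1)) = 1 - 96/720 = 0.866667.
Step 4: Under H0, t = rho * sqrt((n-2)/(1-rho^2)) = 4.5962 ~ t(7).
Step 5: Two-sided p-value from the t-distribution with 7 df = 0.002495.
Step 6: alpha = 0.05. reject H0.

rho = 0.8667, p = 0.002495, reject H0 at alpha = 0.05.


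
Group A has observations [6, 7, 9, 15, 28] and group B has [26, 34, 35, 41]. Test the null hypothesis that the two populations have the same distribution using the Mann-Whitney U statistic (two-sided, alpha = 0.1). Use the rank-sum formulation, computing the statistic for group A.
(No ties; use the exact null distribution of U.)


Step 1: Combine and sort all 9 observations; assign midranks.
sorted (value, group): (6,X), (7,X), (9,X), (15,X), (26,Y), (28,X), (34,Y), (35,Y), (41,Y)
ranks: 6->1, 7->2, 9->3, 15->4, 26->5, 28->6, 34->7, 35->8, 41->9
Step 2: Rank sum for X: R1 = 1 + 2 + 3 + 4 + 6 = 16.
Step 3: U_X = R1 - n1(n1+1)/2 = 16 - 5*6/2 = 16 - 15 = 1.
       U_Y = n1*n2 - U_X = 20 - 1 = 19.
Step 4: No ties, so the exact null distribution of U (based on enumerating the C(9,5) = 126 equally likely rank assignments) gives the two-sided p-value.
Step 5: p-value = 0.031746; compare to alpha = 0.1. reject H0.

U_X = 1, p = 0.031746, reject H0 at alpha = 0.1.


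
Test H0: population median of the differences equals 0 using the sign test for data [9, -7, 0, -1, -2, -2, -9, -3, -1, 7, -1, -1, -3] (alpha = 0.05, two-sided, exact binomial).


Step 1: Discard zero differences. Original n = 13; n_eff = number of nonzero differences = 12.
Nonzero differences (with sign): +9, -7, -1, -2, -2, -9, -3, -1, +7, -1, -1, -3
Step 2: Count signs: positive = 2, negative = 10.
Step 3: Under H0: P(positive) = 0.5, so the number of positives S ~ Bin(12, 0.5).
Step 4: Two-sided exact p-value = sum of Bin(12,0.5) probabilities at or below the observed probability = 0.038574.
Step 5: alpha = 0.05. reject H0.

n_eff = 12, pos = 2, neg = 10, p = 0.038574, reject H0.


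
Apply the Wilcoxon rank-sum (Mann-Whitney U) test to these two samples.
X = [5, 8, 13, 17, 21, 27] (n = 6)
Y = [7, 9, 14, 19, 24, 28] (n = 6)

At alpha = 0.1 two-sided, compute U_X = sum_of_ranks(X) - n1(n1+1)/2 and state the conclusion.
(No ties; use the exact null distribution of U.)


Step 1: Combine and sort all 12 observations; assign midranks.
sorted (value, group): (5,X), (7,Y), (8,X), (9,Y), (13,X), (14,Y), (17,X), (19,Y), (21,X), (24,Y), (27,X), (28,Y)
ranks: 5->1, 7->2, 8->3, 9->4, 13->5, 14->6, 17->7, 19->8, 21->9, 24->10, 27->11, 28->12
Step 2: Rank sum for X: R1 = 1 + 3 + 5 + 7 + 9 + 11 = 36.
Step 3: U_X = R1 - n1(n1+1)/2 = 36 - 6*7/2 = 36 - 21 = 15.
       U_Y = n1*n2 - U_X = 36 - 15 = 21.
Step 4: No ties, so the exact null distribution of U (based on enumerating the C(12,6) = 924 equally likely rank assignments) gives the two-sided p-value.
Step 5: p-value = 0.699134; compare to alpha = 0.1. fail to reject H0.

U_X = 15, p = 0.699134, fail to reject H0 at alpha = 0.1.


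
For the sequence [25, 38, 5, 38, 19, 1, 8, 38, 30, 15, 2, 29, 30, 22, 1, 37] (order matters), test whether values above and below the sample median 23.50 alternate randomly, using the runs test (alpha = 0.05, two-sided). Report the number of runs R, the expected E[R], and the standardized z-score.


Step 1: Compute median = 23.50; label A = above, B = below.
Labels in order: AABABBBAABBAABBA  (n_A = 8, n_B = 8)
Step 2: Count runs R = 9.
Step 3: Under H0 (random ordering), E[R] = 2*n_A*n_B/(n_A+n_B) + 1 = 2*8*8/16 + 1 = 9.0000.
        Var[R] = 2*n_A*n_B*(2*n_A*n_B - n_A - n_B) / ((n_A+n_B)^2 * (n_A+n_B-1)) = 14336/3840 = 3.7333.
        SD[R] = 1.9322.
Step 4: R = E[R], so z = 0 with no continuity correction.
Step 5: Two-sided p-value via normal approximation = 2*(1 - Phi(|z|)) = 1.000000.
Step 6: alpha = 0.05. fail to reject H0.

R = 9, z = 0.0000, p = 1.000000, fail to reject H0.


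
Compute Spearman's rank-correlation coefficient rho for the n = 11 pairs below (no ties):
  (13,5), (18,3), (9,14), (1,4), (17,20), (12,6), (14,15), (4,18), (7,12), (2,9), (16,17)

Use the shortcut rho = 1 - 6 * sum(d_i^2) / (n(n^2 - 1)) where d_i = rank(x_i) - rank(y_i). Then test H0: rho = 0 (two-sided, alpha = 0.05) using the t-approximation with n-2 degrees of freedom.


Step 1: Rank x and y separately (midranks; no ties here).
rank(x): 13->7, 18->11, 9->5, 1->1, 17->10, 12->6, 14->8, 4->3, 7->4, 2->2, 16->9
rank(y): 5->3, 3->1, 14->7, 4->2, 20->11, 6->4, 15->8, 18->10, 12->6, 9->5, 17->9
Step 2: d_i = R_x(i) - R_y(i); compute d_i^2.
  (7-3)^2=16, (11-1)^2=100, (5-7)^2=4, (1-2)^2=1, (10-11)^2=1, (6-4)^2=4, (8-8)^2=0, (3-10)^2=49, (4-6)^2=4, (2-5)^2=9, (9-9)^2=0
sum(d^2) = 188.
Step 3: rho = 1 - 6*188 / (11*(11^2 - 1)) = 1 - 1128/1320 = 0.145455.
Step 4: Under H0, t = rho * sqrt((n-2)/(1-rho^2)) = 0.4411 ~ t(9).
Step 5: Two-sided p-value from the t-distribution with 9 df = 0.669579.
Step 6: alpha = 0.05. fail to reject H0.

rho = 0.1455, p = 0.669579, fail to reject H0 at alpha = 0.05.


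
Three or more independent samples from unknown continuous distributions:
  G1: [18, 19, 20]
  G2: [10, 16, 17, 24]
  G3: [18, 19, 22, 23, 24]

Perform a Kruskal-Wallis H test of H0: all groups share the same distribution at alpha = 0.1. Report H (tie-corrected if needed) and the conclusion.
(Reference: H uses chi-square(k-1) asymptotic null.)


Step 1: Combine all N = 12 observations and assign midranks.
sorted (value, group, rank): (10,G2,1), (16,G2,2), (17,G2,3), (18,G1,4.5), (18,G3,4.5), (19,G1,6.5), (19,G3,6.5), (20,G1,8), (22,G3,9), (23,G3,10), (24,G2,11.5), (24,G3,11.5)
Step 2: Sum ranks within each group.
R_1 = 19 (n_1 = 3)
R_2 = 17.5 (n_2 = 4)
R_3 = 41.5 (n_3 = 5)
Step 3: H = 12/(N(N+1)) * sum(R_i^2/n_i) - 3(N+1)
     = 12/(12*13) * (19^2/3 + 17.5^2/4 + 41.5^2/5) - 3*13
     = 0.076923 * 541.346 - 39
     = 2.641987.
Step 4: Ties present; correction factor C = 1 - 18/(12^3 - 12) = 0.989510. Corrected H = 2.641987 / 0.989510 = 2.669994.
Step 5: Under H0, H ~ chi^2(2); p-value = 0.263159.
Step 6: alpha = 0.1. fail to reject H0.

H = 2.6700, df = 2, p = 0.263159, fail to reject H0.


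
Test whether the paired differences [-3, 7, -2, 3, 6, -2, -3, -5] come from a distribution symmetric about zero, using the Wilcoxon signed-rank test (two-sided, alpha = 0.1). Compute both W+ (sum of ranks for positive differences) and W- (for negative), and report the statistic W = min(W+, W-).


Step 1: Drop any zero differences (none here) and take |d_i|.
|d| = [3, 7, 2, 3, 6, 2, 3, 5]
Step 2: Midrank |d_i| (ties get averaged ranks).
ranks: |3|->4, |7|->8, |2|->1.5, |3|->4, |6|->7, |2|->1.5, |3|->4, |5|->6
Step 3: Attach original signs; sum ranks with positive sign and with negative sign.
W+ = 8 + 4 + 7 = 19
W- = 4 + 1.5 + 1.5 + 4 + 6 = 17
(Check: W+ + W- = 36 should equal n(n+1)/2 = 36.)
Step 4: Test statistic W = min(W+, W-) = 17.
Step 5: Ties in |d|, so use the tie-corrected normal approximation.
        E[W] = n(n+1)/4 = 8*9/4 = 18.
        Tie groups: |d|=2 (t=2), |d|=3 (t=3); sum(t^3 - t) = 30.
        Var[W] = n(n+1)(2n+1)/24 - sum(t^3-t)/48 = 1224/24 - 30/48 = 50.375.
        z = (W - E[W]) / sqrt(Var[W]) = (17 - 18) / 7.0975 = -0.1409.
        Two-sided p = 2*Phi(z) = 0.887954.
Step 6: alpha = 0.1. fail to reject H0.

W+ = 19, W- = 17, W = min = 17, p = 0.887954, fail to reject H0.


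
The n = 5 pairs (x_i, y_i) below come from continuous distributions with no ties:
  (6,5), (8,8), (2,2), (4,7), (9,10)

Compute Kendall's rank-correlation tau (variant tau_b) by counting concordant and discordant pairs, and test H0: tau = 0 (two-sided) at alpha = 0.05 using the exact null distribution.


Step 1: Enumerate the 10 unordered pairs (i,j) with i<j and classify each by sign(x_j-x_i) * sign(y_j-y_i).
  (1,2):dx=+2,dy=+3->C; (1,3):dx=-4,dy=-3->C; (1,4):dx=-2,dy=+2->D; (1,5):dx=+3,dy=+5->C
  (2,3):dx=-6,dy=-6->C; (2,4):dx=-4,dy=-1->C; (2,5):dx=+1,dy=+2->C; (3,4):dx=+2,dy=+5->C
  (3,5):dx=+7,dy=+8->C; (4,5):dx=+5,dy=+3->C
Step 2: C = 9, D = 1, total pairs = 10.
Step 3: tau = (C - D)/(n(n-1)/2) = (9 - 1)/10 = 0.800000.
Step 4: Exact two-sided p-value (enumerate n! = 120 permutations of y under H0): p = 0.083333.
Step 5: alpha = 0.05. fail to reject H0.

tau_b = 0.8000 (C=9, D=1), p = 0.083333, fail to reject H0.


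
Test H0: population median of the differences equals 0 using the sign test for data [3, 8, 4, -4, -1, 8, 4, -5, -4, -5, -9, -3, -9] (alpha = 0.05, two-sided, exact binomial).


Step 1: Discard zero differences. Original n = 13; n_eff = number of nonzero differences = 13.
Nonzero differences (with sign): +3, +8, +4, -4, -1, +8, +4, -5, -4, -5, -9, -3, -9
Step 2: Count signs: positive = 5, negative = 8.
Step 3: Under H0: P(positive) = 0.5, so the number of positives S ~ Bin(13, 0.5).
Step 4: Two-sided exact p-value = sum of Bin(13,0.5) probabilities at or below the observed probability = 0.581055.
Step 5: alpha = 0.05. fail to reject H0.

n_eff = 13, pos = 5, neg = 8, p = 0.581055, fail to reject H0.


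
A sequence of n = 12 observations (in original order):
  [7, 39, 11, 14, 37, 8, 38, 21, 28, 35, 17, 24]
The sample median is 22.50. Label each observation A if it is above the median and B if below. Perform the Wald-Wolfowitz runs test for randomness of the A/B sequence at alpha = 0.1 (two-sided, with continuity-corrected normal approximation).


Step 1: Compute median = 22.50; label A = above, B = below.
Labels in order: BABBABABAABA  (n_A = 6, n_B = 6)
Step 2: Count runs R = 10.
Step 3: Under H0 (random ordering), E[R] = 2*n_A*n_B/(n_A+n_B) + 1 = 2*6*6/12 + 1 = 7.0000.
        Var[R] = 2*n_A*n_B*(2*n_A*n_B - n_A - n_B) / ((n_A+n_B)^2 * (n_A+n_B-1)) = 4320/1584 = 2.7273.
        SD[R] = 1.6514.
Step 4: Continuity-corrected z = (R - 0.5 - E[R]) / SD[R] = (10 - 0.5 - 7.0000) / 1.6514 = 1.5138.
Step 5: Two-sided p-value via normal approximation = 2*(1 - Phi(|z|)) = 0.130070.
Step 6: alpha = 0.1. fail to reject H0.

R = 10, z = 1.5138, p = 0.130070, fail to reject H0.


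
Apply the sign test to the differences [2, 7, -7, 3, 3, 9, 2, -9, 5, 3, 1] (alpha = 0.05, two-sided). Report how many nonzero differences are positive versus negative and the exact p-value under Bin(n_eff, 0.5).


Step 1: Discard zero differences. Original n = 11; n_eff = number of nonzero differences = 11.
Nonzero differences (with sign): +2, +7, -7, +3, +3, +9, +2, -9, +5, +3, +1
Step 2: Count signs: positive = 9, negative = 2.
Step 3: Under H0: P(positive) = 0.5, so the number of positives S ~ Bin(11, 0.5).
Step 4: Two-sided exact p-value = sum of Bin(11,0.5) probabilities at or below the observed probability = 0.065430.
Step 5: alpha = 0.05. fail to reject H0.

n_eff = 11, pos = 9, neg = 2, p = 0.065430, fail to reject H0.


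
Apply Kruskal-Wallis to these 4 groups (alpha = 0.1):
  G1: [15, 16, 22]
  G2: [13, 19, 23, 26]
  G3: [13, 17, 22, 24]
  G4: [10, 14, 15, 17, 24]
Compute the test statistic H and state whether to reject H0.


Step 1: Combine all N = 16 observations and assign midranks.
sorted (value, group, rank): (10,G4,1), (13,G2,2.5), (13,G3,2.5), (14,G4,4), (15,G1,5.5), (15,G4,5.5), (16,G1,7), (17,G3,8.5), (17,G4,8.5), (19,G2,10), (22,G1,11.5), (22,G3,11.5), (23,G2,13), (24,G3,14.5), (24,G4,14.5), (26,G2,16)
Step 2: Sum ranks within each group.
R_1 = 24 (n_1 = 3)
R_2 = 41.5 (n_2 = 4)
R_3 = 37 (n_3 = 4)
R_4 = 33.5 (n_4 = 5)
Step 3: H = 12/(N(N+1)) * sum(R_i^2/n_i) - 3(N+1)
     = 12/(16*17) * (24^2/3 + 41.5^2/4 + 37^2/4 + 33.5^2/5) - 3*17
     = 0.044118 * 1189.26 - 51
     = 1.467463.
Step 4: Ties present; correction factor C = 1 - 30/(16^3 - 16) = 0.992647. Corrected H = 1.467463 / 0.992647 = 1.478333.
Step 5: Under H0, H ~ chi^2(3); p-value = 0.687280.
Step 6: alpha = 0.1. fail to reject H0.

H = 1.4783, df = 3, p = 0.687280, fail to reject H0.


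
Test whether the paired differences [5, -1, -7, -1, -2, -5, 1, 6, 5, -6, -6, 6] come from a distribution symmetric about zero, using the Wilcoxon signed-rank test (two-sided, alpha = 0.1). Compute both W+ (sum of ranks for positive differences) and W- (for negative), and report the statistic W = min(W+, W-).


Step 1: Drop any zero differences (none here) and take |d_i|.
|d| = [5, 1, 7, 1, 2, 5, 1, 6, 5, 6, 6, 6]
Step 2: Midrank |d_i| (ties get averaged ranks).
ranks: |5|->6, |1|->2, |7|->12, |1|->2, |2|->4, |5|->6, |1|->2, |6|->9.5, |5|->6, |6|->9.5, |6|->9.5, |6|->9.5
Step 3: Attach original signs; sum ranks with positive sign and with negative sign.
W+ = 6 + 2 + 9.5 + 6 + 9.5 = 33
W- = 2 + 12 + 2 + 4 + 6 + 9.5 + 9.5 = 45
(Check: W+ + W- = 78 should equal n(n+1)/2 = 78.)
Step 4: Test statistic W = min(W+, W-) = 33.
Step 5: Ties in |d|, so use the tie-corrected normal approximation.
        E[W] = n(n+1)/4 = 12*13/4 = 39.
        Tie groups: |d|=1 (t=3), |d|=5 (t=3), |d|=6 (t=4); sum(t^3 - t) = 108.
        Var[W] = n(n+1)(2n+1)/24 - sum(t^3-t)/48 = 3900/24 - 108/48 = 160.25.
        z = (W - E[W]) / sqrt(Var[W]) = (33 - 39) / 12.6590 = -0.4740.
        Two-sided p = 2*Phi(z) = 0.635520.
Step 6: alpha = 0.1. fail to reject H0.

W+ = 33, W- = 45, W = min = 33, p = 0.635520, fail to reject H0.


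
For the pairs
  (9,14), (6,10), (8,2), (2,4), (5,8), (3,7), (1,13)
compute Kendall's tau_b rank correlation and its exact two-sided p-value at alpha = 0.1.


Step 1: Enumerate the 21 unordered pairs (i,j) with i<j and classify each by sign(x_j-x_i) * sign(y_j-y_i).
  (1,2):dx=-3,dy=-4->C; (1,3):dx=-1,dy=-12->C; (1,4):dx=-7,dy=-10->C; (1,5):dx=-4,dy=-6->C
  (1,6):dx=-6,dy=-7->C; (1,7):dx=-8,dy=-1->C; (2,3):dx=+2,dy=-8->D; (2,4):dx=-4,dy=-6->C
  (2,5):dx=-1,dy=-2->C; (2,6):dx=-3,dy=-3->C; (2,7):dx=-5,dy=+3->D; (3,4):dx=-6,dy=+2->D
  (3,5):dx=-3,dy=+6->D; (3,6):dx=-5,dy=+5->D; (3,7):dx=-7,dy=+11->D; (4,5):dx=+3,dy=+4->C
  (4,6):dx=+1,dy=+3->C; (4,7):dx=-1,dy=+9->D; (5,6):dx=-2,dy=-1->C; (5,7):dx=-4,dy=+5->D
  (6,7):dx=-2,dy=+6->D
Step 2: C = 12, D = 9, total pairs = 21.
Step 3: tau = (C - D)/(n(n-1)/2) = (12 - 9)/21 = 0.142857.
Step 4: Exact two-sided p-value (enumerate n! = 5040 permutations of y under H0): p = 0.772619.
Step 5: alpha = 0.1. fail to reject H0.

tau_b = 0.1429 (C=12, D=9), p = 0.772619, fail to reject H0.


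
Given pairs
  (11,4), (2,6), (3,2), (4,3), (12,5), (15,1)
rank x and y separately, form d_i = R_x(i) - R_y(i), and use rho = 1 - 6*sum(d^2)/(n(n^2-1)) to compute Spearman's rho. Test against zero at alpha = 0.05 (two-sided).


Step 1: Rank x and y separately (midranks; no ties here).
rank(x): 11->4, 2->1, 3->2, 4->3, 12->5, 15->6
rank(y): 4->4, 6->6, 2->2, 3->3, 5->5, 1->1
Step 2: d_i = R_x(i) - R_y(i); compute d_i^2.
  (4-4)^2=0, (1-6)^2=25, (2-2)^2=0, (3-3)^2=0, (5-5)^2=0, (6-1)^2=25
sum(d^2) = 50.
Step 3: rho = 1 - 6*50 / (6*(6^2 - 1)) = 1 - 300/210 = -0.428571.
Step 4: Under H0, t = rho * sqrt((n-2)/(1-rho^2)) = -0.9487 ~ t(4).
Step 5: Two-sided p-value from the t-distribution with 4 df = 0.396501.
Step 6: alpha = 0.05. fail to reject H0.

rho = -0.4286, p = 0.396501, fail to reject H0 at alpha = 0.05.


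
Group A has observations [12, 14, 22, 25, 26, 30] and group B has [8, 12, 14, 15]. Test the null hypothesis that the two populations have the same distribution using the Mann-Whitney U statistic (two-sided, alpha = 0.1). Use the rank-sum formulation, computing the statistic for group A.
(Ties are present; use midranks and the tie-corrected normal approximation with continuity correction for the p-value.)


Step 1: Combine and sort all 10 observations; assign midranks.
sorted (value, group): (8,Y), (12,X), (12,Y), (14,X), (14,Y), (15,Y), (22,X), (25,X), (26,X), (30,X)
ranks: 8->1, 12->2.5, 12->2.5, 14->4.5, 14->4.5, 15->6, 22->7, 25->8, 26->9, 30->10
Step 2: Rank sum for X: R1 = 2.5 + 4.5 + 7 + 8 + 9 + 10 = 41.
Step 3: U_X = R1 - n1(n1+1)/2 = 41 - 6*7/2 = 41 - 21 = 20.
       U_Y = n1*n2 - U_X = 24 - 20 = 4.
Step 4: Ties are present, so use the tie-corrected normal approximation (with continuity correction) for the p-value.
Step 5: p-value = 0.107663; compare to alpha = 0.1. fail to reject H0.

U_X = 20, p = 0.107663, fail to reject H0 at alpha = 0.1.


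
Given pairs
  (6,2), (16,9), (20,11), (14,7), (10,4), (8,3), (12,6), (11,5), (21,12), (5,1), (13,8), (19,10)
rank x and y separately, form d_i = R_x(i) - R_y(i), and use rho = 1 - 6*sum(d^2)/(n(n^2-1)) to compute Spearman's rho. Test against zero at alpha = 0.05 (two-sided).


Step 1: Rank x and y separately (midranks; no ties here).
rank(x): 6->2, 16->9, 20->11, 14->8, 10->4, 8->3, 12->6, 11->5, 21->12, 5->1, 13->7, 19->10
rank(y): 2->2, 9->9, 11->11, 7->7, 4->4, 3->3, 6->6, 5->5, 12->12, 1->1, 8->8, 10->10
Step 2: d_i = R_x(i) - R_y(i); compute d_i^2.
  (2-2)^2=0, (9-9)^2=0, (11-11)^2=0, (8-7)^2=1, (4-4)^2=0, (3-3)^2=0, (6-6)^2=0, (5-5)^2=0, (12-12)^2=0, (1-1)^2=0, (7-8)^2=1, (10-10)^2=0
sum(d^2) = 2.
Step 3: rho = 1 - 6*2 / (12*(12^2 - 1)) = 1 - 12/1716 = 0.993007.
Step 4: Under H0, t = rho * sqrt((n-2)/(1-rho^2)) = 26.5990 ~ t(10).
Step 5: Two-sided p-value from the t-distribution with 10 df = 0.000000.
Step 6: alpha = 0.05. reject H0.

rho = 0.9930, p = 0.000000, reject H0 at alpha = 0.05.


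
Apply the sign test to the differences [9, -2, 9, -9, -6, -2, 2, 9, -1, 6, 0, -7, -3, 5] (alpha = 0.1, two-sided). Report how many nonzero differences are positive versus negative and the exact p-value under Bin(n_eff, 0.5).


Step 1: Discard zero differences. Original n = 14; n_eff = number of nonzero differences = 13.
Nonzero differences (with sign): +9, -2, +9, -9, -6, -2, +2, +9, -1, +6, -7, -3, +5
Step 2: Count signs: positive = 6, negative = 7.
Step 3: Under H0: P(positive) = 0.5, so the number of positives S ~ Bin(13, 0.5).
Step 4: Two-sided exact p-value = sum of Bin(13,0.5) probabilities at or below the observed probability = 1.000000.
Step 5: alpha = 0.1. fail to reject H0.

n_eff = 13, pos = 6, neg = 7, p = 1.000000, fail to reject H0.


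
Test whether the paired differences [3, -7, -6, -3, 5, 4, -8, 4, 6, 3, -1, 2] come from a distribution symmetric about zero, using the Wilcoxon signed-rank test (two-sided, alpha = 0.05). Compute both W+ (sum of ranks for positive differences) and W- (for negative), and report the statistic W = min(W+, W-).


Step 1: Drop any zero differences (none here) and take |d_i|.
|d| = [3, 7, 6, 3, 5, 4, 8, 4, 6, 3, 1, 2]
Step 2: Midrank |d_i| (ties get averaged ranks).
ranks: |3|->4, |7|->11, |6|->9.5, |3|->4, |5|->8, |4|->6.5, |8|->12, |4|->6.5, |6|->9.5, |3|->4, |1|->1, |2|->2
Step 3: Attach original signs; sum ranks with positive sign and with negative sign.
W+ = 4 + 8 + 6.5 + 6.5 + 9.5 + 4 + 2 = 40.5
W- = 11 + 9.5 + 4 + 12 + 1 = 37.5
(Check: W+ + W- = 78 should equal n(n+1)/2 = 78.)
Step 4: Test statistic W = min(W+, W-) = 37.5.
Step 5: Ties in |d|, so use the tie-corrected normal approximation.
        E[W] = n(n+1)/4 = 12*13/4 = 39.
        Tie groups: |d|=3 (t=3), |d|=4 (t=2), |d|=6 (t=2); sum(t^3 - t) = 36.
        Var[W] = n(n+1)(2n+1)/24 - sum(t^3-t)/48 = 3900/24 - 36/48 = 161.75.
        z = (W - E[W]) / sqrt(Var[W]) = (37.5 - 39) / 12.7181 = -0.1179.
        Two-sided p = 2*Phi(z) = 0.906113.
Step 6: alpha = 0.05. fail to reject H0.

W+ = 40.5, W- = 37.5, W = min = 37.5, p = 0.906113, fail to reject H0.


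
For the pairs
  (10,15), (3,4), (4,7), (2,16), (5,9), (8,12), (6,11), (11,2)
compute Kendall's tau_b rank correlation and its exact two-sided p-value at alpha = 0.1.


Step 1: Enumerate the 28 unordered pairs (i,j) with i<j and classify each by sign(x_j-x_i) * sign(y_j-y_i).
  (1,2):dx=-7,dy=-11->C; (1,3):dx=-6,dy=-8->C; (1,4):dx=-8,dy=+1->D; (1,5):dx=-5,dy=-6->C
  (1,6):dx=-2,dy=-3->C; (1,7):dx=-4,dy=-4->C; (1,8):dx=+1,dy=-13->D; (2,3):dx=+1,dy=+3->C
  (2,4):dx=-1,dy=+12->D; (2,5):dx=+2,dy=+5->C; (2,6):dx=+5,dy=+8->C; (2,7):dx=+3,dy=+7->C
  (2,8):dx=+8,dy=-2->D; (3,4):dx=-2,dy=+9->D; (3,5):dx=+1,dy=+2->C; (3,6):dx=+4,dy=+5->C
  (3,7):dx=+2,dy=+4->C; (3,8):dx=+7,dy=-5->D; (4,5):dx=+3,dy=-7->D; (4,6):dx=+6,dy=-4->D
  (4,7):dx=+4,dy=-5->D; (4,8):dx=+9,dy=-14->D; (5,6):dx=+3,dy=+3->C; (5,7):dx=+1,dy=+2->C
  (5,8):dx=+6,dy=-7->D; (6,7):dx=-2,dy=-1->C; (6,8):dx=+3,dy=-10->D; (7,8):dx=+5,dy=-9->D
Step 2: C = 15, D = 13, total pairs = 28.
Step 3: tau = (C - D)/(n(n-1)/2) = (15 - 13)/28 = 0.071429.
Step 4: Exact two-sided p-value (enumerate n! = 40320 permutations of y under H0): p = 0.904861.
Step 5: alpha = 0.1. fail to reject H0.

tau_b = 0.0714 (C=15, D=13), p = 0.904861, fail to reject H0.


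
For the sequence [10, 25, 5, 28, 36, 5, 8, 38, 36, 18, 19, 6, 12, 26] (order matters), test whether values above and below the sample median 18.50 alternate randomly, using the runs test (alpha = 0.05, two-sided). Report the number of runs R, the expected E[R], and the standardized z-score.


Step 1: Compute median = 18.50; label A = above, B = below.
Labels in order: BABAABBAABABBA  (n_A = 7, n_B = 7)
Step 2: Count runs R = 10.
Step 3: Under H0 (random ordering), E[R] = 2*n_A*n_B/(n_A+n_B) + 1 = 2*7*7/14 + 1 = 8.0000.
        Var[R] = 2*n_A*n_B*(2*n_A*n_B - n_A - n_B) / ((n_A+n_B)^2 * (n_A+n_B-1)) = 8232/2548 = 3.2308.
        SD[R] = 1.7974.
Step 4: Continuity-corrected z = (R - 0.5 - E[R]) / SD[R] = (10 - 0.5 - 8.0000) / 1.7974 = 0.8345.
Step 5: Two-sided p-value via normal approximation = 2*(1 - Phi(|z|)) = 0.403986.
Step 6: alpha = 0.05. fail to reject H0.

R = 10, z = 0.8345, p = 0.403986, fail to reject H0.


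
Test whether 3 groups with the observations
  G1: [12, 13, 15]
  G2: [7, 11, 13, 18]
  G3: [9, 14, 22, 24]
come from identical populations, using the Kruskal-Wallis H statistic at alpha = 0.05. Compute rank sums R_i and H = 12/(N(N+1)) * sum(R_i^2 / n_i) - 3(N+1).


Step 1: Combine all N = 11 observations and assign midranks.
sorted (value, group, rank): (7,G2,1), (9,G3,2), (11,G2,3), (12,G1,4), (13,G1,5.5), (13,G2,5.5), (14,G3,7), (15,G1,8), (18,G2,9), (22,G3,10), (24,G3,11)
Step 2: Sum ranks within each group.
R_1 = 17.5 (n_1 = 3)
R_2 = 18.5 (n_2 = 4)
R_3 = 30 (n_3 = 4)
Step 3: H = 12/(N(N+1)) * sum(R_i^2/n_i) - 3(N+1)
     = 12/(11*12) * (17.5^2/3 + 18.5^2/4 + 30^2/4) - 3*12
     = 0.090909 * 412.646 - 36
     = 1.513258.
Step 4: Ties present; correction factor C = 1 - 6/(11^3 - 11) = 0.995455. Corrected H = 1.513258 / 0.995455 = 1.520167.
Step 5: Under H0, H ~ chi^2(2); p-value = 0.467627.
Step 6: alpha = 0.05. fail to reject H0.

H = 1.5202, df = 2, p = 0.467627, fail to reject H0.


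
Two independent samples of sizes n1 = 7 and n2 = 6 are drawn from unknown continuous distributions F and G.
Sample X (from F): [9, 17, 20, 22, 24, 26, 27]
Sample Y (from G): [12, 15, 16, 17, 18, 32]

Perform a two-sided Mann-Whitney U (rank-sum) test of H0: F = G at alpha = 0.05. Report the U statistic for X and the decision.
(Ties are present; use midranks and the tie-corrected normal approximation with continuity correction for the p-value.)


Step 1: Combine and sort all 13 observations; assign midranks.
sorted (value, group): (9,X), (12,Y), (15,Y), (16,Y), (17,X), (17,Y), (18,Y), (20,X), (22,X), (24,X), (26,X), (27,X), (32,Y)
ranks: 9->1, 12->2, 15->3, 16->4, 17->5.5, 17->5.5, 18->7, 20->8, 22->9, 24->10, 26->11, 27->12, 32->13
Step 2: Rank sum for X: R1 = 1 + 5.5 + 8 + 9 + 10 + 11 + 12 = 56.5.
Step 3: U_X = R1 - n1(n1+1)/2 = 56.5 - 7*8/2 = 56.5 - 28 = 28.5.
       U_Y = n1*n2 - U_X = 42 - 28.5 = 13.5.
Step 4: Ties are present, so use the tie-corrected normal approximation (with continuity correction) for the p-value.
Step 5: p-value = 0.316645; compare to alpha = 0.05. fail to reject H0.

U_X = 28.5, p = 0.316645, fail to reject H0 at alpha = 0.05.
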